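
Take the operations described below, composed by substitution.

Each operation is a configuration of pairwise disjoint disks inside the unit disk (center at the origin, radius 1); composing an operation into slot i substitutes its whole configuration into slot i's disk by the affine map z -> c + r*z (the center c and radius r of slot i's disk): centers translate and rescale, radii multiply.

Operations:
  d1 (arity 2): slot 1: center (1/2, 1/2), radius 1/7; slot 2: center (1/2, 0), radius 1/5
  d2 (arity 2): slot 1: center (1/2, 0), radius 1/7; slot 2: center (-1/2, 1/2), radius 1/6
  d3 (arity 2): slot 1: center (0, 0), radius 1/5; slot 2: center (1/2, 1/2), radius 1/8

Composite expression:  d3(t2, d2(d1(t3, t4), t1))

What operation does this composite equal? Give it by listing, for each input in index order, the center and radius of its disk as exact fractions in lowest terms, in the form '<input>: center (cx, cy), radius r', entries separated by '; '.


Affine substitution under d3: radii multiply and t-centers shift.
t2: after 1 affine step, its disk has center (0, 0), radius 1/5
t3: after 3 affine steps, its disk has center (4/7, 57/112), radius 1/392
t4: after 3 affine steps, its disk has center (4/7, 1/2), radius 1/280
t1: after 2 affine steps, its disk has center (7/16, 9/16), radius 1/48

t1: center (7/16, 9/16), radius 1/48; t2: center (0, 0), radius 1/5; t3: center (4/7, 57/112), radius 1/392; t4: center (4/7, 1/2), radius 1/280


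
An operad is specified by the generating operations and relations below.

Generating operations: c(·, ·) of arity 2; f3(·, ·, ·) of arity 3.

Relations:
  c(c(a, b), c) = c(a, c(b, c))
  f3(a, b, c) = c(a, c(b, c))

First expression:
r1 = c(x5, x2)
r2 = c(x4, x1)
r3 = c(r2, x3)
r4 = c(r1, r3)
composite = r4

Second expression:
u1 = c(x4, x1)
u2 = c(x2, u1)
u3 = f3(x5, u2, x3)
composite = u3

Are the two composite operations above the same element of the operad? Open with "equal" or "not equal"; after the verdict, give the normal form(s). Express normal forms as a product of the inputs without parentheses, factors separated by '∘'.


equal — both sides give x5 ∘ x2 ∘ x4 ∘ x1 ∘ x3

In normal form, the first expression is x5 ∘ x2 ∘ x4 ∘ x1 ∘ x3
In normal form, the second expression is x5 ∘ x2 ∘ x4 ∘ x1 ∘ x3
The forms coincide; equal.


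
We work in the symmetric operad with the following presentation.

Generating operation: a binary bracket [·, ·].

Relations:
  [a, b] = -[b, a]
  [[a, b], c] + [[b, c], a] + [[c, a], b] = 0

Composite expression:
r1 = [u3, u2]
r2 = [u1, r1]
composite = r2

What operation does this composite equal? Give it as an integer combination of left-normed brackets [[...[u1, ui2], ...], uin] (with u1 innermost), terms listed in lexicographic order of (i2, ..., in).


Left-normed coefficients sit on the u1-initial expansion words.
Composite bracket: [u1, [u3, u2]]
Full expansion: 4 signed words from ab - ba (2^2 = 4).
The u1-initial words carry the normal form:
  u1u2u3 appears with sign -1, giving the term -[[u1, u2], u3]
  u1u3u2 appears with sign +1, giving the term +[[u1, u3], u2]

-[[u1, u2], u3] + [[u1, u3], u2]


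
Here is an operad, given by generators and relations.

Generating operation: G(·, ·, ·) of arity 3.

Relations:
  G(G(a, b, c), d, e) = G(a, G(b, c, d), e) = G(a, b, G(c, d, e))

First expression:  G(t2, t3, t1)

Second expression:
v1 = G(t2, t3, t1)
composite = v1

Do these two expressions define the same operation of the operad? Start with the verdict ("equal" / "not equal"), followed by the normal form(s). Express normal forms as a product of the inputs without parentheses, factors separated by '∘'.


equal; both compose to t2 ∘ t3 ∘ t1


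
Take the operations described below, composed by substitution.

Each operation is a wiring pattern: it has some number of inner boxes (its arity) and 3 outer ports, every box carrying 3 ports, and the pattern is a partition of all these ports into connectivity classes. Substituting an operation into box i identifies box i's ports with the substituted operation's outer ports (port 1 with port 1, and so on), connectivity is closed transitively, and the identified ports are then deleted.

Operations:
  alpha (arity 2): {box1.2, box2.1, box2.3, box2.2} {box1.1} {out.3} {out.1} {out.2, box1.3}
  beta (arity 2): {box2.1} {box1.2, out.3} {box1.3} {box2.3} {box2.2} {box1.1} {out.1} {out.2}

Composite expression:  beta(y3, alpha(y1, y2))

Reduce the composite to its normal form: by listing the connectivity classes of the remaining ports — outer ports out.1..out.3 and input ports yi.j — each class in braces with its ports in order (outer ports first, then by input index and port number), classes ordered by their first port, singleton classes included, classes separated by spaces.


{out.1} {out.2} {out.3, y3.2} {y1.1} {y1.2, y2.1, y2.2, y2.3} {y1.3} {y3.1} {y3.3}

Reachability decides: close wires over beta-identified ports.
the subtree at alpha composes to {out.1} {out.2, y1.3} {out.3} {y1.1} {y1.2, y2.1, y2.2, y2.3} on (y1, y2); out.j = own outer ports
the subtree at beta composes to {out.1} {out.2} {out.3, y3.2} {y1.1} {y1.2, y2.1, y2.2, y2.3} {y1.3} {y3.1} {y3.3} on (y3, y1, y2); out.j = own outer ports


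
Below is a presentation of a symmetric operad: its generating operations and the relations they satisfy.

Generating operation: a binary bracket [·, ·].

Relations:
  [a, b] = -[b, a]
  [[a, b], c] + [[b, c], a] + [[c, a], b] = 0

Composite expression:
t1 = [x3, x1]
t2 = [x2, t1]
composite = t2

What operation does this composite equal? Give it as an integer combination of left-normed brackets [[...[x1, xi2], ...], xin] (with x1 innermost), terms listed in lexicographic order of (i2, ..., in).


[[x1, x3], x2]

Skip Jacobi rewriting: expand, keep x1-initial words, read off terms.
Composite bracket: [x2, [x3, x1]]
Under [a, b] = ab - ba we get 4 signed associative words (2^2 = 4).
Coefficients come from the x1-initial words:
  sign of x1x3x2 is +1, so it contributes +[[x1, x3], x2]


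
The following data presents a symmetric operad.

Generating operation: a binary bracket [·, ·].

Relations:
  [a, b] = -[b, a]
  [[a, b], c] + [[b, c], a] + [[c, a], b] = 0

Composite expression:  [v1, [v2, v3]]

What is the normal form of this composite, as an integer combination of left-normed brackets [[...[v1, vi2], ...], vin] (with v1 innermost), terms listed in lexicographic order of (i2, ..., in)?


[[v1, v2], v3] - [[v1, v3], v2]

Expand each bracket as ab - ba; the v1-initial words give the coefficients.
Composite bracket: [v1, [v2, v3]]
The bracket unfolds into 4 signed words via [a, b] = ab - ba (2^2 = 4).
Coefficients come from the v1-initial words:
  v1v2v3 appears with sign +1, giving the term +[[v1, v2], v3]
  v1v3v2 appears with sign -1, giving the term -[[v1, v3], v2]


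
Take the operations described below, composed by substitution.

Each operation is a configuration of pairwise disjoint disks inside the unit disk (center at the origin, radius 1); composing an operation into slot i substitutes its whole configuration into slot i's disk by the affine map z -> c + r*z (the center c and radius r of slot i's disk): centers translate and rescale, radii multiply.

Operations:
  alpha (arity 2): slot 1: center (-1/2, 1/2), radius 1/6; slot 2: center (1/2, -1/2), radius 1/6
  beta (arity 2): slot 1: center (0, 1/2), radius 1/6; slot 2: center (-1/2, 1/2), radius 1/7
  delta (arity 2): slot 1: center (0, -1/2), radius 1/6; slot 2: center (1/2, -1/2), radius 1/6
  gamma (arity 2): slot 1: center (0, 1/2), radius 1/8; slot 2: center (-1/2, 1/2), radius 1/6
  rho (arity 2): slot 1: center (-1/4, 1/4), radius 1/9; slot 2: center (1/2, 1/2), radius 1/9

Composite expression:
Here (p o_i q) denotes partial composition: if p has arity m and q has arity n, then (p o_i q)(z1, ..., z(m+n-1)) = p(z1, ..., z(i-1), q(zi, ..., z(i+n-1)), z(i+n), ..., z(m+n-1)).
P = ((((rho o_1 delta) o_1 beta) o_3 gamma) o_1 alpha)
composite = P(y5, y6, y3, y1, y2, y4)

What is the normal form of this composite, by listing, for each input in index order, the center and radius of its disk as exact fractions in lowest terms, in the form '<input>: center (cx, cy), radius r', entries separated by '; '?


y1: center (-7/36, 11/54), radius 1/432; y2: center (-11/54, 11/54), radius 1/324; y3: center (-7/27, 11/54), radius 1/378; y4: center (1/2, 1/2), radius 1/9; y5: center (-163/648, 133/648), radius 1/1944; y6: center (-161/648, 131/648), radius 1/1944

Only the slot chain above each y matters under rho; compose those maps.
tracing y5 down its 4-map path: center (-163/648, 133/648), radius 1/1944
tracing y6 down its 4-map path: center (-161/648, 131/648), radius 1/1944
tracing y3 down its 3-map path: center (-7/27, 11/54), radius 1/378
tracing y1 down its 3-map path: center (-7/36, 11/54), radius 1/432
tracing y2 down its 3-map path: center (-11/54, 11/54), radius 1/324
tracing y4 down its 1-map path: center (1/2, 1/2), radius 1/9


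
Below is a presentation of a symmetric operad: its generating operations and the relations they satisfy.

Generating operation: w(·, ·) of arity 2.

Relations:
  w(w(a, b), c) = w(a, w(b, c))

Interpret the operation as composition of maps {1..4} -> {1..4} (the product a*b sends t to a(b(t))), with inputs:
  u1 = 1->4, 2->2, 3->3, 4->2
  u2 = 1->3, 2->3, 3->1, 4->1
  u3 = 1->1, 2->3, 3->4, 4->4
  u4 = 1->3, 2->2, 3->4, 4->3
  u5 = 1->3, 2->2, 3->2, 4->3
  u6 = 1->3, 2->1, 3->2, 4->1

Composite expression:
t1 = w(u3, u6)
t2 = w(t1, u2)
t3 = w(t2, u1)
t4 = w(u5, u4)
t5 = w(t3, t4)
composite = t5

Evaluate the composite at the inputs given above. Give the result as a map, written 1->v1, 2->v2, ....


w(u3, u6) = 1->4, 2->1, 3->3, 4->1
w(w(u3, u6), u2) = 1->3, 2->3, 3->4, 4->4
w(w(w(u3, u6), u2), u1) = 1->4, 2->3, 3->4, 4->3
w(u5, u4) = 1->2, 2->2, 3->3, 4->2
w(w(w(w(u3, u6), u2), u1), w(u5, u4)) = 1->3, 2->3, 3->4, 4->3

1->3, 2->3, 3->4, 4->3


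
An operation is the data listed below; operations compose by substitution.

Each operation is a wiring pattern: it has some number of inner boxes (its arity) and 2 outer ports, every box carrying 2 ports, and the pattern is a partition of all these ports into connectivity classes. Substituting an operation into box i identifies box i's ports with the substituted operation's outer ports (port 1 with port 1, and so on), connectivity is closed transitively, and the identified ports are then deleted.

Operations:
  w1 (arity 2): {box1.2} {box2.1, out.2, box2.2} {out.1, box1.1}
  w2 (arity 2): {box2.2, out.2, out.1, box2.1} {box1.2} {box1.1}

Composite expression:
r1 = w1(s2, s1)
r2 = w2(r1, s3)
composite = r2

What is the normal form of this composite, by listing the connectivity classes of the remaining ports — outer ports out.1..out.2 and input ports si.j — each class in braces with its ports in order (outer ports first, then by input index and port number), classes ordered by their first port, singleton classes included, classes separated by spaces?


{out.1, out.2, s3.1, s3.2} {s1.1, s1.2} {s2.1} {s2.2}

Connectivity passes through glued w2-boundaries; trace each wire chain.
w1 over (s2, s1) gives {out.1, s2.1} {out.2, s1.1, s1.2} {s2.2}, out.j being that stage's outer ports
w2 over (s2, s1, s3) gives {out.1, out.2, s3.1, s3.2} {s1.1, s1.2} {s2.1} {s2.2}, out.j being that stage's outer ports


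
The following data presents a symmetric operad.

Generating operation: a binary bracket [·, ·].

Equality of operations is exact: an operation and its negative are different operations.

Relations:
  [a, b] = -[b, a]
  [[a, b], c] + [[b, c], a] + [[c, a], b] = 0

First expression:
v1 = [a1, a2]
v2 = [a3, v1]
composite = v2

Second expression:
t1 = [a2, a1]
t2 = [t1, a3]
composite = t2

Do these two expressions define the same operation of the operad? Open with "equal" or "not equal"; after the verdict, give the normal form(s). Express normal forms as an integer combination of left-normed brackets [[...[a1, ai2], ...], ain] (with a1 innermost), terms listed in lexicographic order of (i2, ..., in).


Normal form of the first expression: -[[a1, a2], a3]
Normal form of the second expression: -[[a1, a2], a3]
Both agree, so they are equal.

equal; both compose to -[[a1, a2], a3]


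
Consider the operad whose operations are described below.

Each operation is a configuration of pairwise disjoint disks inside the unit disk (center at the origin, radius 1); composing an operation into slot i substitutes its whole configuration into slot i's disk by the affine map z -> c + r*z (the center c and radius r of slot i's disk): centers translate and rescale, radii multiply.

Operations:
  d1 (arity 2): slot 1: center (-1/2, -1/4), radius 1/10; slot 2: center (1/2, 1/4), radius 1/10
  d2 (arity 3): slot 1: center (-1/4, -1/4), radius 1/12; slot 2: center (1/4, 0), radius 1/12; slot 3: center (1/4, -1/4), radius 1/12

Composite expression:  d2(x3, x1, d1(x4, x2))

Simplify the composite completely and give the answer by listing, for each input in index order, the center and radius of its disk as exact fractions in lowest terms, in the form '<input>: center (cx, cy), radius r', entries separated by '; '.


Nesting under d2 composes maps z -> c + r*z down each x-path.
input x3: composing its 1 substitution step yields center (-1/4, -1/4), radius 1/12
input x1: composing its 1 substitution step yields center (1/4, 0), radius 1/12
input x4: composing its 2 substitution steps yields center (5/24, -13/48), radius 1/120
input x2: composing its 2 substitution steps yields center (7/24, -11/48), radius 1/120

x1: center (1/4, 0), radius 1/12; x2: center (7/24, -11/48), radius 1/120; x3: center (-1/4, -1/4), radius 1/12; x4: center (5/24, -13/48), radius 1/120


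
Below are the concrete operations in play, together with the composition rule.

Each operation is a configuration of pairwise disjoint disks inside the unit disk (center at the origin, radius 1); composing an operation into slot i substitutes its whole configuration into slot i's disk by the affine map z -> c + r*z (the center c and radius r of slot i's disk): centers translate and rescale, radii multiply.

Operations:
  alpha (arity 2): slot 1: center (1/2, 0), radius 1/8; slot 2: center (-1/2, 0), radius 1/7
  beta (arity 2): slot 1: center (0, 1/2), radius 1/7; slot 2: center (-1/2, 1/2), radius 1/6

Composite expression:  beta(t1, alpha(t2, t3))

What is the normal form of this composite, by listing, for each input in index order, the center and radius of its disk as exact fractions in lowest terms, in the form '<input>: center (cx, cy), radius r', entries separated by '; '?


Only the slot chain above each t matters under beta; compose those maps.
input t1: applying the 1 nested substitution gives center (0, 1/2), radius 1/7
input t2: applying the 2 nested substitutions gives center (-5/12, 1/2), radius 1/48
input t3: applying the 2 nested substitutions gives center (-7/12, 1/2), radius 1/42

t1: center (0, 1/2), radius 1/7; t2: center (-5/12, 1/2), radius 1/48; t3: center (-7/12, 1/2), radius 1/42


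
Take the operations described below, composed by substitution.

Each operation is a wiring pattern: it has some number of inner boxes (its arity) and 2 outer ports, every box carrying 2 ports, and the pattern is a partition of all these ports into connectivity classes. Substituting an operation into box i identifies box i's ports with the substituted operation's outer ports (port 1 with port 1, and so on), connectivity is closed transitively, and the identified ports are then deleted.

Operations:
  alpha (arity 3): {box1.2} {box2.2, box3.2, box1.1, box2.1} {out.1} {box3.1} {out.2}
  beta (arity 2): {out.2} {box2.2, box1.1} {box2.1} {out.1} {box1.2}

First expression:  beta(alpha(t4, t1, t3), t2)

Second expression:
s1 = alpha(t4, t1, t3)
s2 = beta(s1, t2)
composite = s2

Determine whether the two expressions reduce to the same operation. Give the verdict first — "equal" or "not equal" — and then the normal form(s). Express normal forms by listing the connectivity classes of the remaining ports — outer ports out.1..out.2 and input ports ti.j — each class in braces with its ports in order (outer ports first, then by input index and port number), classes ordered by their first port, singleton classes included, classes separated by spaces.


The first composite normalizes to {out.1} {out.2} {t1.1, t1.2, t3.2, t4.1} {t2.1} {t2.2} {t3.1} {t4.2}
The second composite normalizes to {out.1} {out.2} {t1.1, t1.2, t3.2, t4.1} {t2.1} {t2.2} {t3.1} {t4.2}
The normal forms match — equal.

equal: each reduces to {out.1} {out.2} {t1.1, t1.2, t3.2, t4.1} {t2.1} {t2.2} {t3.1} {t4.2}


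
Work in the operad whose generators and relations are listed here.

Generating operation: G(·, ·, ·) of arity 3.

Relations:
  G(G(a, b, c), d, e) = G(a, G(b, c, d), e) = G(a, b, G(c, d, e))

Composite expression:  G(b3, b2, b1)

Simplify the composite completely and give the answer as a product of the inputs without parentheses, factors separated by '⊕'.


b3 ⊕ b2 ⊕ b1

Associativity of G dissolves the nesting; only the b-input order survives.
G(b3, b2, b1) flattens to b3 ⊕ b2 ⊕ b1


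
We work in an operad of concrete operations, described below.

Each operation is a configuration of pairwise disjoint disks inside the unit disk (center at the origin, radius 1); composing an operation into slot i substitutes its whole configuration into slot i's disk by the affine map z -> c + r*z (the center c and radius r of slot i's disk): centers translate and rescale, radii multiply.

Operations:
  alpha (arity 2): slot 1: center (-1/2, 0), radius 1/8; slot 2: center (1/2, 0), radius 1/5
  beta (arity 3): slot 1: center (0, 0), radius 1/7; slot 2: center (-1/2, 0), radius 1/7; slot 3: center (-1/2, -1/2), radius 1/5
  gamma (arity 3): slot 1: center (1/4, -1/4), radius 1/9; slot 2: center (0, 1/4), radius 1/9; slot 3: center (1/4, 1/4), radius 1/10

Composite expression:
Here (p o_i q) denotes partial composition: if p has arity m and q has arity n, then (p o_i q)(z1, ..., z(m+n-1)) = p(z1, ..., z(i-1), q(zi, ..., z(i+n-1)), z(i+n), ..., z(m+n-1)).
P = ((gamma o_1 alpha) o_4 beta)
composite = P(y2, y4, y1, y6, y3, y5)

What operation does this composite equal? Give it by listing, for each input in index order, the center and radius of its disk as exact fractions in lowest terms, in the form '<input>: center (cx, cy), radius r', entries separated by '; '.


y1: center (0, 1/4), radius 1/9; y2: center (7/36, -1/4), radius 1/72; y3: center (1/5, 1/4), radius 1/70; y4: center (11/36, -1/4), radius 1/45; y5: center (1/5, 1/5), radius 1/50; y6: center (1/4, 1/4), radius 1/70

Follow each y-input down from gamma: c' goes to c + r*c', radius to r*r'.
y2 passes through 2 substitutions, ending at center (7/36, -1/4), radius 1/72
y4 passes through 2 substitutions, ending at center (11/36, -1/4), radius 1/45
y1 passes through 1 substitution, ending at center (0, 1/4), radius 1/9
y6 passes through 2 substitutions, ending at center (1/4, 1/4), radius 1/70
y3 passes through 2 substitutions, ending at center (1/5, 1/4), radius 1/70
y5 passes through 2 substitutions, ending at center (1/5, 1/5), radius 1/50


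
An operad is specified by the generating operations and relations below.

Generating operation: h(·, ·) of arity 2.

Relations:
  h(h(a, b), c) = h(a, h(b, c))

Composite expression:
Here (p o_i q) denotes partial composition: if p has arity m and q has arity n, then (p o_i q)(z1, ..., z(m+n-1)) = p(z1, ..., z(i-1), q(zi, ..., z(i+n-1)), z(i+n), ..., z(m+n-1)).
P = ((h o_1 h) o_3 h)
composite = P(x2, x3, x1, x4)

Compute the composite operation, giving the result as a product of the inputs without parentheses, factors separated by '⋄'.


The h-tree's shape is irrelevant; the x-reading-order decides.
h(x2, x3) flattens to x2 ⋄ x3
h(x1, x4) flattens to x1 ⋄ x4
h(h(x2, x3), h(x1, x4)) flattens to x2 ⋄ x3 ⋄ x1 ⋄ x4

x2 ⋄ x3 ⋄ x1 ⋄ x4


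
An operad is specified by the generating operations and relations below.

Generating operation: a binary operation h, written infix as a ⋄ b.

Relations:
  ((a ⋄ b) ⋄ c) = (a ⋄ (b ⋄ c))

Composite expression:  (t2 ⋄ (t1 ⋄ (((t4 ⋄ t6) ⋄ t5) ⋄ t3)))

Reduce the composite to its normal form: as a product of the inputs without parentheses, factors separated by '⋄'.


Associativity of h dissolves the nesting; only the t-input order survives.
(t4 ⋄ t6) collapses to t4 ⋄ t6
((t4 ⋄ t6) ⋄ t5) collapses to t4 ⋄ t6 ⋄ t5
(((t4 ⋄ t6) ⋄ t5) ⋄ t3) collapses to t4 ⋄ t6 ⋄ t5 ⋄ t3
(t1 ⋄ (((t4 ⋄ t6) ⋄ t5) ⋄ t3)) collapses to t1 ⋄ t4 ⋄ t6 ⋄ t5 ⋄ t3
(t2 ⋄ (t1 ⋄ (((t4 ⋄ t6) ⋄ t5) ⋄ t3))) collapses to t2 ⋄ t1 ⋄ t4 ⋄ t6 ⋄ t5 ⋄ t3

t2 ⋄ t1 ⋄ t4 ⋄ t6 ⋄ t5 ⋄ t3


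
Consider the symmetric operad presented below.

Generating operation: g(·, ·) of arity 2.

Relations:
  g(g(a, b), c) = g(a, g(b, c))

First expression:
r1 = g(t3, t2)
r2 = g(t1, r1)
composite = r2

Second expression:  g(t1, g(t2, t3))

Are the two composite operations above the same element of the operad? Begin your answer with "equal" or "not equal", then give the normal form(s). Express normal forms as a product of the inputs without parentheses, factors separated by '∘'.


The first expression reduces to t1 ∘ t3 ∘ t2
The second expression reduces to t1 ∘ t2 ∘ t3
The normal forms differ: not equal.

not equal — first t1 ∘ t3 ∘ t2, second t1 ∘ t2 ∘ t3


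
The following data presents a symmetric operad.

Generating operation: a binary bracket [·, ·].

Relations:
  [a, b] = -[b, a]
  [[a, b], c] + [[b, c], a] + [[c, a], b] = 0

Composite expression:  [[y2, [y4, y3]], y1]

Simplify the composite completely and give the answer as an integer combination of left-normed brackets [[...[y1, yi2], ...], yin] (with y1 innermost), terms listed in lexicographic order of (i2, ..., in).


[[[y1, y2], y3], y4] - [[[y1, y2], y4], y3] - [[[y1, y3], y4], y2] + [[[y1, y4], y3], y2]

Skip Jacobi rewriting: expand, keep y1-initial words, read off terms.
Composite bracket: [[y2, [y4, y3]], y1]
Under [a, b] = ab - ba we get 8 signed associative words (2^3 = 8).
Only words starting with y1 matter:
  sign of y1y2y3y4 is +1, so it contributes +[[[y1, y2], y3], y4]
  sign of y1y2y4y3 is -1, so it contributes -[[[y1, y2], y4], y3]
  sign of y1y3y4y2 is -1, so it contributes -[[[y1, y3], y4], y2]
  sign of y1y4y3y2 is +1, so it contributes +[[[y1, y4], y3], y2]


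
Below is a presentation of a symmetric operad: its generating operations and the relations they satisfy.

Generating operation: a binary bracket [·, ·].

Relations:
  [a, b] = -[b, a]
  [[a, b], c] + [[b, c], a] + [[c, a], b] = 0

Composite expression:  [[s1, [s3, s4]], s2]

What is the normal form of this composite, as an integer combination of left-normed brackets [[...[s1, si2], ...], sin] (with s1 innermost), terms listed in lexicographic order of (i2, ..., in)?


[[[s1, s3], s4], s2] - [[[s1, s4], s3], s2]

Left-normed coefficients sit on the s1-initial expansion words.
Composite bracket: [[s1, [s3, s4]], s2]
Under [a, b] = ab - ba we get 8 signed associative words (2^3 = 8).
The s1-initial words carry the normal form:
  word s1s3s4s2 has sign +1, contributing +[[[s1, s3], s4], s2]
  word s1s4s3s2 has sign -1, contributing -[[[s1, s4], s3], s2]


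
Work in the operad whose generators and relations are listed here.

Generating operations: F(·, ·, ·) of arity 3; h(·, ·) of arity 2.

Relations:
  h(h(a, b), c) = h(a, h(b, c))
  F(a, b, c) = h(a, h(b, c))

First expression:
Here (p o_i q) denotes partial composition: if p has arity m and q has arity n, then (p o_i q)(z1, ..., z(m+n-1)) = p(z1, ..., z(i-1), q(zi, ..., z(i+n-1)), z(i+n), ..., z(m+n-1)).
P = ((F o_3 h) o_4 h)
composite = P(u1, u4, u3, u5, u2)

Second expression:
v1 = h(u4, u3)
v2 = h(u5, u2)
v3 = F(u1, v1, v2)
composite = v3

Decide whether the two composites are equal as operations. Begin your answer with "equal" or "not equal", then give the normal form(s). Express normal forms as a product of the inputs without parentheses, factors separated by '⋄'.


equal — both sides give u1 ⋄ u4 ⋄ u3 ⋄ u5 ⋄ u2

Normal form of the first expression: u1 ⋄ u4 ⋄ u3 ⋄ u5 ⋄ u2
Normal form of the second expression: u1 ⋄ u4 ⋄ u3 ⋄ u5 ⋄ u2
The forms coincide; equal.


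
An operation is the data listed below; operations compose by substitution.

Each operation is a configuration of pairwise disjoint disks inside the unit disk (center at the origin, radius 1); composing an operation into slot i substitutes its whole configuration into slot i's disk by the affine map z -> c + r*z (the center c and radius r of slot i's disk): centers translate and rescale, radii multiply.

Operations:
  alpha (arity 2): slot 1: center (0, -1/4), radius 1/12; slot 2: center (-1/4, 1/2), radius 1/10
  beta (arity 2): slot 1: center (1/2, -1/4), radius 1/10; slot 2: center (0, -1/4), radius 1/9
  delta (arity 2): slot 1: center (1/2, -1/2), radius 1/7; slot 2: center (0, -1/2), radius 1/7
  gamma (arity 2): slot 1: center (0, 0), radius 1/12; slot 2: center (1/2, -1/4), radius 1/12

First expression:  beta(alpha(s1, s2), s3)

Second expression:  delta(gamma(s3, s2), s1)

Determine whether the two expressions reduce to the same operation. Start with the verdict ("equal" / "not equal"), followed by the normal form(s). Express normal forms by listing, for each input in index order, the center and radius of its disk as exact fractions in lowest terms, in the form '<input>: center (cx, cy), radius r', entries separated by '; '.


Normal form of the first expression: s1: center (1/2, -11/40), radius 1/120; s2: center (19/40, -1/5), radius 1/100; s3: center (0, -1/4), radius 1/9
Normal form of the second expression: s1: center (0, -1/2), radius 1/7; s2: center (4/7, -15/28), radius 1/84; s3: center (1/2, -1/2), radius 1/84
The forms do not match — not equal.

not equal: they reduce to s1: center (1/2, -11/40), radius 1/120; s2: center (19/40, -1/5), radius 1/100; s3: center (0, -1/4), radius 1/9 and s1: center (0, -1/2), radius 1/7; s2: center (4/7, -15/28), radius 1/84; s3: center (1/2, -1/2), radius 1/84


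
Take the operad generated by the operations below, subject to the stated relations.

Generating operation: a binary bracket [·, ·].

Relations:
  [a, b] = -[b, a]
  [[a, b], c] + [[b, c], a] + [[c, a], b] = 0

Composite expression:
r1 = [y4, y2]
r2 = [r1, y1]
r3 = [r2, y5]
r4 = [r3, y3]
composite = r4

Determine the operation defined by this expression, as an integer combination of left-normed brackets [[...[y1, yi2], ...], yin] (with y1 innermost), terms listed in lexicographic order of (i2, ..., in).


[[[[y1, y2], y4], y5], y3] - [[[[y1, y4], y2], y5], y3]

Antisymmetry and Jacobi reduce to y1-anchored left-normed brackets.
Composite bracket: [[[[y4, y2], y1], y5], y3]
Applying ab - ba throughout gives 16 signed words (2^4 = 16).
Only words starting with y1 matter:
  sign of y1y2y4y5y3 is +1, so it contributes +[[[[y1, y2], y4], y5], y3]
  sign of y1y4y2y5y3 is -1, so it contributes -[[[[y1, y4], y2], y5], y3]


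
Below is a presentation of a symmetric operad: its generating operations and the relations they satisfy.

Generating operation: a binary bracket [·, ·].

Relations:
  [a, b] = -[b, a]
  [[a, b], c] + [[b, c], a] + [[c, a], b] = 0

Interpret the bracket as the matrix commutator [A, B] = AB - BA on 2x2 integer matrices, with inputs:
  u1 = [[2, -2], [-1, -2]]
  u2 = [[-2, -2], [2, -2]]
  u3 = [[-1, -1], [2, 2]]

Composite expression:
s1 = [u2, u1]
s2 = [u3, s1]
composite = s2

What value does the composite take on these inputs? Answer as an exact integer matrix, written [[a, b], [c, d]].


[[-24, -12], [48, 24]]

[u2, u1] = [[6, 8], [8, -6]]
[u3, [u2, u1]] = [[-24, -12], [48, 24]]


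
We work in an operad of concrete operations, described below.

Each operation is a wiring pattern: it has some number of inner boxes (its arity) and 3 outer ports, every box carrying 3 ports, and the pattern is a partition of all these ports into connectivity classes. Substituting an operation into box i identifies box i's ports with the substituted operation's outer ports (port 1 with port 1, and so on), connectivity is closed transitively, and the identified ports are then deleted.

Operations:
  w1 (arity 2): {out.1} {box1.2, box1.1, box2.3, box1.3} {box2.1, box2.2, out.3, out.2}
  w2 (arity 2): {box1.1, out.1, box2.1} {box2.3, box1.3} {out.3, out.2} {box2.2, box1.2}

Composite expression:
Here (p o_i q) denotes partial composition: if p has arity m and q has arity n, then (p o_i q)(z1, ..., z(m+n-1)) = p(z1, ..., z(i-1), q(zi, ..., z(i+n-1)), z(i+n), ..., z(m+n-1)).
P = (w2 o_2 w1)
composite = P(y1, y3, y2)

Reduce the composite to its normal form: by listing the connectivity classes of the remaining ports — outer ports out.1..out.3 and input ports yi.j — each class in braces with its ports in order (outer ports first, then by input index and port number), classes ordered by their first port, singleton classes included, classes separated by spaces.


{out.1, y1.1} {out.2, out.3} {y1.2, y1.3, y2.1, y2.2} {y2.3, y3.1, y3.2, y3.3}

After gluing at w2, chains via deleted ports link the y-ports.
stage w1: inputs (y3, y2), connectivity {out.1} {out.2, out.3, y2.1, y2.2} {y2.3, y3.1, y3.2, y3.3}, out.j its boundary
stage w2: inputs (y1, y3, y2), connectivity {out.1, y1.1} {out.2, out.3} {y1.2, y1.3, y2.1, y2.2} {y2.3, y3.1, y3.2, y3.3}, out.j its boundary


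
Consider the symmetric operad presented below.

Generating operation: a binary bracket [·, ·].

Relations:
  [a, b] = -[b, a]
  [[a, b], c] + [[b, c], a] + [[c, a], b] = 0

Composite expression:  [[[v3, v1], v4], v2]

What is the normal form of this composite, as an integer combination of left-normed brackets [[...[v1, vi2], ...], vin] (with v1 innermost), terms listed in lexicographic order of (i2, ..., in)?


-[[[v1, v3], v4], v2]

Skip Jacobi rewriting: expand, keep v1-initial words, read off terms.
Composite bracket: [[[v3, v1], v4], v2]
Applying ab - ba throughout gives 8 signed words (2^3 = 8).
Only words starting with v1 matter:
  word v1v3v4v2 has sign -1, contributing -[[[v1, v3], v4], v2]


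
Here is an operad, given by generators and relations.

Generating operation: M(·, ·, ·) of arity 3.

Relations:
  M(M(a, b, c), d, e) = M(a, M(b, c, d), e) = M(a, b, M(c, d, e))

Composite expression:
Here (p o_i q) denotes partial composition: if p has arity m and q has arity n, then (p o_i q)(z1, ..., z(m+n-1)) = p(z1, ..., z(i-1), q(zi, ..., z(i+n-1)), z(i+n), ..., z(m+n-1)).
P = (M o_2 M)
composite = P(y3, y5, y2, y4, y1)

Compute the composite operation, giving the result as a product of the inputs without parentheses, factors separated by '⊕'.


Associativity of M dissolves the nesting; only the y-input order survives.
M(y5, y2, y4) collapses to y5 ⊕ y2 ⊕ y4
M(y3, M(y5, y2, y4), y1) collapses to y3 ⊕ y5 ⊕ y2 ⊕ y4 ⊕ y1

y3 ⊕ y5 ⊕ y2 ⊕ y4 ⊕ y1


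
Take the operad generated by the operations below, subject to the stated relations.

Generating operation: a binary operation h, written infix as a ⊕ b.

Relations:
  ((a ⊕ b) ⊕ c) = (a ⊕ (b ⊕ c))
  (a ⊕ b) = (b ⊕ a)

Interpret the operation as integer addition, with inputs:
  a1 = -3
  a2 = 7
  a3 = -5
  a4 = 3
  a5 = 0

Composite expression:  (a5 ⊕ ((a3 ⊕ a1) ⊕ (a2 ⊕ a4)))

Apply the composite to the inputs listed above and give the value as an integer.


2

(a3 ⊕ a1) = -8
(a2 ⊕ a4) = 10
((a3 ⊕ a1) ⊕ (a2 ⊕ a4)) = 2
(a5 ⊕ ((a3 ⊕ a1) ⊕ (a2 ⊕ a4))) = 2


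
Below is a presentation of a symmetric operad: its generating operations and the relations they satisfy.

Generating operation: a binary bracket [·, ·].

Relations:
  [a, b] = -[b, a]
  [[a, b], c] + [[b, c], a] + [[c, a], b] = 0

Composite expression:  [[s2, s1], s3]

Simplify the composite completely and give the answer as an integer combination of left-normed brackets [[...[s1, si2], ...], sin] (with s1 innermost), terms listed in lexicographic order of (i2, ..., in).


-[[s1, s2], s3]

In the tensor algebra, words opening s1 carry the s1-anchored form.
Composite bracket: [[s2, s1], s3]
Under [a, b] = ab - ba we get 4 signed associative words (2^2 = 4).
Only words starting with s1 matter:
  the word s1s2s3 carries sign -1 and contributes -[[s1, s2], s3]


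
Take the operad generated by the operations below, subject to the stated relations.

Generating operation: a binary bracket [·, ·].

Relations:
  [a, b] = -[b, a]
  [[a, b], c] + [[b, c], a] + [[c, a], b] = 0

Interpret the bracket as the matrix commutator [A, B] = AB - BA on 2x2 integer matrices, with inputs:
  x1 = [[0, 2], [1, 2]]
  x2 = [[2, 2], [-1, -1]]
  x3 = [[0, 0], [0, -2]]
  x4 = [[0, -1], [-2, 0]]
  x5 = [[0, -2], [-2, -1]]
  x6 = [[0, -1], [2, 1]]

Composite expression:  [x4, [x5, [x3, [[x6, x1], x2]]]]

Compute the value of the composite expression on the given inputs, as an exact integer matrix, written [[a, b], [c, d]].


[[6, -216], [432, -6]]

[x6, x1] = [[-5, -4], [-3, 5]]
[[x6, x1], x2] = [[10, -8], [-19, -10]]
[x3, [[x6, x1], x2]] = [[0, -16], [38, 0]]
[x5, [x3, [[x6, x1], x2]]] = [[-108, -16], [-38, 108]]
[x4, [x5, [x3, [[x6, x1], x2]]]] = [[6, -216], [432, -6]]


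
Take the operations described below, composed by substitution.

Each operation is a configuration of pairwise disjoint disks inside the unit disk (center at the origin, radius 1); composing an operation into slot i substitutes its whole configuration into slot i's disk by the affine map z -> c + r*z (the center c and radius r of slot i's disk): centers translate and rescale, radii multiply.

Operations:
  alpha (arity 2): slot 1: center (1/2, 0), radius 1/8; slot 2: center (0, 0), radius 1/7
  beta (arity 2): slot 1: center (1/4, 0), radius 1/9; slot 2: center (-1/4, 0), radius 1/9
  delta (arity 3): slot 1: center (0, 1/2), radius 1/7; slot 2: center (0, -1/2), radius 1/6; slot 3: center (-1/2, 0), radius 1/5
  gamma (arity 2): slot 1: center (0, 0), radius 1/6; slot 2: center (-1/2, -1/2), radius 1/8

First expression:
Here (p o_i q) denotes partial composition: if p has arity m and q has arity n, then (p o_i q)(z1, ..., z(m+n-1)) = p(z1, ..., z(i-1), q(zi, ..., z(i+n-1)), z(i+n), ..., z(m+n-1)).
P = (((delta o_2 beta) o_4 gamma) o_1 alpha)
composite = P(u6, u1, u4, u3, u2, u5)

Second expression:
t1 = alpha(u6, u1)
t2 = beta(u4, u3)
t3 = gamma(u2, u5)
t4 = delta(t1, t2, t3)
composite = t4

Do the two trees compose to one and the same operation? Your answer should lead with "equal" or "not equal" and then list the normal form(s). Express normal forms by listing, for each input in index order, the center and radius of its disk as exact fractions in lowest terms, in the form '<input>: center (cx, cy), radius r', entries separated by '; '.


equal; the common form is u1: center (0, 1/2), radius 1/49; u2: center (-1/2, 0), radius 1/30; u3: center (-1/24, -1/2), radius 1/54; u4: center (1/24, -1/2), radius 1/54; u5: center (-3/5, -1/10), radius 1/40; u6: center (1/14, 1/2), radius 1/56

Normal form of the first expression: u1: center (0, 1/2), radius 1/49; u2: center (-1/2, 0), radius 1/30; u3: center (-1/24, -1/2), radius 1/54; u4: center (1/24, -1/2), radius 1/54; u5: center (-3/5, -1/10), radius 1/40; u6: center (1/14, 1/2), radius 1/56
Normal form of the second expression: u1: center (0, 1/2), radius 1/49; u2: center (-1/2, 0), radius 1/30; u3: center (-1/24, -1/2), radius 1/54; u4: center (1/24, -1/2), radius 1/54; u5: center (-3/5, -1/10), radius 1/40; u6: center (1/14, 1/2), radius 1/56
Same normal form: equal.


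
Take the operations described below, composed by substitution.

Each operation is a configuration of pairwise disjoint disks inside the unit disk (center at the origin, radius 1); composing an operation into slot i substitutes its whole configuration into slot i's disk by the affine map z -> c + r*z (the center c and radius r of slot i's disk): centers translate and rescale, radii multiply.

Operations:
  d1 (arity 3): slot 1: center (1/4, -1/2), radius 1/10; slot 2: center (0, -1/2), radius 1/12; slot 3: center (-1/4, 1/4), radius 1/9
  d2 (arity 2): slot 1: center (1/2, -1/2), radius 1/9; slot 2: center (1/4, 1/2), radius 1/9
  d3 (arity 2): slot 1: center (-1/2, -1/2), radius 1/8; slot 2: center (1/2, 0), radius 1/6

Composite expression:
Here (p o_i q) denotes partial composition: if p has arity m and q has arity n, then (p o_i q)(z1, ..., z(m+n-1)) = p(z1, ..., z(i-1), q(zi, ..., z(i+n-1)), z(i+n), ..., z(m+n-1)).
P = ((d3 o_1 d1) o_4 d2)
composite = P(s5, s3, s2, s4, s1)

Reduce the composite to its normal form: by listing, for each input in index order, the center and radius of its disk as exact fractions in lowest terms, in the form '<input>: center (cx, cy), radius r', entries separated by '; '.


s1: center (13/24, 1/12), radius 1/54; s2: center (-17/32, -15/32), radius 1/72; s3: center (-1/2, -9/16), radius 1/96; s4: center (7/12, -1/12), radius 1/54; s5: center (-15/32, -9/16), radius 1/80


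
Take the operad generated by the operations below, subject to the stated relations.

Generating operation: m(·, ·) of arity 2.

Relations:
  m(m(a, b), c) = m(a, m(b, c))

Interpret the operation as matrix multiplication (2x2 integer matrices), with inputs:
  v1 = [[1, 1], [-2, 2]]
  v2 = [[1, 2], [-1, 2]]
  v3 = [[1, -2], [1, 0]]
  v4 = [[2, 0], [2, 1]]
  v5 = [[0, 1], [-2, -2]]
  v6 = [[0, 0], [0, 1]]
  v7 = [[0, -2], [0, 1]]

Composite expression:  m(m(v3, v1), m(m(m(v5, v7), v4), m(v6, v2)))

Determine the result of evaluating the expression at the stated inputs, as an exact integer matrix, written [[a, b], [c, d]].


[[1, -2], [-3, 6]]

m(v3, v1) = [[5, -3], [1, 1]]
m(v5, v7) = [[0, 1], [0, 2]]
m(m(v5, v7), v4) = [[2, 1], [4, 2]]
m(v6, v2) = [[0, 0], [-1, 2]]
m(m(m(v5, v7), v4), m(v6, v2)) = [[-1, 2], [-2, 4]]
m(m(v3, v1), m(m(m(v5, v7), v4), m(v6, v2))) = [[1, -2], [-3, 6]]


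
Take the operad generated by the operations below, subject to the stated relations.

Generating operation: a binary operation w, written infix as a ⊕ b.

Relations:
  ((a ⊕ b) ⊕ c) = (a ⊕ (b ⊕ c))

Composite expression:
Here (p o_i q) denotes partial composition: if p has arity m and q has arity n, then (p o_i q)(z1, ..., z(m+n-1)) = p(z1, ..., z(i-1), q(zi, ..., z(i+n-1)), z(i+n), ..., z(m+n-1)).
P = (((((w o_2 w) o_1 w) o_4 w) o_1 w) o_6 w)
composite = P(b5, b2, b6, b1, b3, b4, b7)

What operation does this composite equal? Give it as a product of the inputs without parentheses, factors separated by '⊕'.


Associativity of w dissolves the nesting; only the b-input order survives.
(b5 ⊕ b2) collapses to b5 ⊕ b2
((b5 ⊕ b2) ⊕ b6) collapses to b5 ⊕ b2 ⊕ b6
(b4 ⊕ b7) collapses to b4 ⊕ b7
(b3 ⊕ (b4 ⊕ b7)) collapses to b3 ⊕ b4 ⊕ b7
(b1 ⊕ (b3 ⊕ (b4 ⊕ b7))) collapses to b1 ⊕ b3 ⊕ b4 ⊕ b7
(((b5 ⊕ b2) ⊕ b6) ⊕ (b1 ⊕ (b3 ⊕ (b4 ⊕ b7)))) collapses to b5 ⊕ b2 ⊕ b6 ⊕ b1 ⊕ b3 ⊕ b4 ⊕ b7

b5 ⊕ b2 ⊕ b6 ⊕ b1 ⊕ b3 ⊕ b4 ⊕ b7


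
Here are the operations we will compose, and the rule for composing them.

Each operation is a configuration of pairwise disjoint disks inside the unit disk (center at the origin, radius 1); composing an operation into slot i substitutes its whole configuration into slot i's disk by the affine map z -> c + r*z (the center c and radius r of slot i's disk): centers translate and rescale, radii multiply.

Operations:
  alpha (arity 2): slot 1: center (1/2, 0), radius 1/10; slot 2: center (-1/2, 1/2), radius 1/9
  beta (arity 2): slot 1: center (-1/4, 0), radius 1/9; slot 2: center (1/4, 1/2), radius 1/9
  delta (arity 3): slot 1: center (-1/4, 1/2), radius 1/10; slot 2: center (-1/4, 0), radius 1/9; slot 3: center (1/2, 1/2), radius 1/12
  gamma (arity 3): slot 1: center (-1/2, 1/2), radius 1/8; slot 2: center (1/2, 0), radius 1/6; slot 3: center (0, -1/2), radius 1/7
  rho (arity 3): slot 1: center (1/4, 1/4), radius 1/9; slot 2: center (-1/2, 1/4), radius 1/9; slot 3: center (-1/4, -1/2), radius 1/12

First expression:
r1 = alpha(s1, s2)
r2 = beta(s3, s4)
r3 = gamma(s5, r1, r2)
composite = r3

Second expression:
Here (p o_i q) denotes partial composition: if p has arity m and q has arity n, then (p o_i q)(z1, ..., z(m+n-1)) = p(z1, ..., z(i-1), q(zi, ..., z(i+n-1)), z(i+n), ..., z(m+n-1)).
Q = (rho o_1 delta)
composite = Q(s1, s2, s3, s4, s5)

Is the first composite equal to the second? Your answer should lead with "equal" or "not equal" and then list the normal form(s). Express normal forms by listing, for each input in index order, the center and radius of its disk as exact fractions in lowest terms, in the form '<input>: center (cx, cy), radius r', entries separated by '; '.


not equal: they reduce to s1: center (7/12, 0), radius 1/60; s2: center (5/12, 1/12), radius 1/54; s3: center (-1/28, -1/2), radius 1/63; s4: center (1/28, -3/7), radius 1/63; s5: center (-1/2, 1/2), radius 1/8 and s1: center (2/9, 11/36), radius 1/90; s2: center (2/9, 1/4), radius 1/81; s3: center (11/36, 11/36), radius 1/108; s4: center (-1/2, 1/4), radius 1/9; s5: center (-1/4, -1/2), radius 1/12

The first expression, normalized: s1: center (7/12, 0), radius 1/60; s2: center (5/12, 1/12), radius 1/54; s3: center (-1/28, -1/2), radius 1/63; s4: center (1/28, -3/7), radius 1/63; s5: center (-1/2, 1/2), radius 1/8
The second expression, normalized: s1: center (2/9, 11/36), radius 1/90; s2: center (2/9, 1/4), radius 1/81; s3: center (11/36, 11/36), radius 1/108; s4: center (-1/2, 1/4), radius 1/9; s5: center (-1/4, -1/2), radius 1/12
The normal forms differ: not equal.
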